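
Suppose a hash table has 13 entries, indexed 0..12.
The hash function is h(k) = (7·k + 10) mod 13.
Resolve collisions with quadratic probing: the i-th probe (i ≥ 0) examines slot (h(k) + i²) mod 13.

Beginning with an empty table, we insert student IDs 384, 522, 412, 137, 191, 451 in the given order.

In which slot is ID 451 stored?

12

Insert 384: h=7, slot 7 empty → index 7.
Insert 522: h=11, slot 11 empty → index 11.
Insert 412: h=8, slot 8 empty → index 8.
Insert 137: h=7, slots 7,8,11 occupied → index 3.
Insert 191: h=8, slot 8 occupied → index 9.
Insert 451: h=8, slots 8,9 occupied → index 12.
Table: [∅, ∅, ∅, 137, ∅, ∅, ∅, 384, 412, 191, ∅, 522, 451]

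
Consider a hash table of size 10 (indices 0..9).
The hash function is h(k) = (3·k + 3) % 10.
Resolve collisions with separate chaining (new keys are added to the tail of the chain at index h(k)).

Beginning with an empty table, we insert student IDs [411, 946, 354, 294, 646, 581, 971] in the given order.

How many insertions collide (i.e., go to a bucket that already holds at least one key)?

4

411 → bucket 6
946 → bucket 1
354 → bucket 5
294 → bucket 5 (collision)
646 → bucket 1 (collision)
581 → bucket 6 (collision)
971 → bucket 6 (collision)
Final buckets:
0: ∅
1: 946 -> 646
2: ∅
3: ∅
4: ∅
5: 354 -> 294
6: 411 -> 581 -> 971
7: ∅
8: ∅
9: ∅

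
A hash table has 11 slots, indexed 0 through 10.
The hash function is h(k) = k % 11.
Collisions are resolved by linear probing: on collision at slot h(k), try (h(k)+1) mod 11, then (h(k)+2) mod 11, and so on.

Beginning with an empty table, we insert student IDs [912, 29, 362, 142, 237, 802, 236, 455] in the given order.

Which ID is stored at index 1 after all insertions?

142

912: h=10 -> slot 10
29: h=7 -> slot 7
362: h=10, probe 10,0 -> slot 0
142: h=10, probe 10,0,1 -> slot 1
237: h=6 -> slot 6
802: h=10, probe 10,0,1,2 -> slot 2
236: h=5 -> slot 5
455: h=4 -> slot 4
Table: [362, 142, 802, ∅, 455, 236, 237, 29, ∅, ∅, 912]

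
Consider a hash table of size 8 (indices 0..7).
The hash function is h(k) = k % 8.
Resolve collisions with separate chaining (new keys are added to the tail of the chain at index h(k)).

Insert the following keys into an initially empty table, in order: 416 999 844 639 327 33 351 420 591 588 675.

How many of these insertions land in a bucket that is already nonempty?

Insert 416: h=0, bucket 0 empty -> new chain.
Insert 999: h=7, bucket 7 empty -> new chain.
Insert 844: h=4, bucket 4 empty -> new chain.
Insert 639: h=7, bucket 7 nonempty -> append to chain.
Insert 327: h=7, bucket 7 nonempty -> append to chain.
Insert 33: h=1, bucket 1 empty -> new chain.
Insert 351: h=7, bucket 7 nonempty -> append to chain.
Insert 420: h=4, bucket 4 nonempty -> append to chain.
Insert 591: h=7, bucket 7 nonempty -> append to chain.
Insert 588: h=4, bucket 4 nonempty -> append to chain.
Insert 675: h=3, bucket 3 empty -> new chain.
Final buckets:
0: 416
1: 33
2: _
3: 675
4: 844 -> 420 -> 588
5: _
6: _
7: 999 -> 639 -> 327 -> 351 -> 591

6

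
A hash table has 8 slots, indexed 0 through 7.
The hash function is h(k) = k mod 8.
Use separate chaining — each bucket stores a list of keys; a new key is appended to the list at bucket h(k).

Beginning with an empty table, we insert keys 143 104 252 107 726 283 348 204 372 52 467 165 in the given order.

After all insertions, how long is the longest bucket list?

Insert 143: h=7, bucket 7 empty -> new chain.
Insert 104: h=0, bucket 0 empty -> new chain.
Insert 252: h=4, bucket 4 empty -> new chain.
Insert 107: h=3, bucket 3 empty -> new chain.
Insert 726: h=6, bucket 6 empty -> new chain.
Insert 283: h=3, bucket 3 nonempty -> append to chain.
Insert 348: h=4, bucket 4 nonempty -> append to chain.
Insert 204: h=4, bucket 4 nonempty -> append to chain.
Insert 372: h=4, bucket 4 nonempty -> append to chain.
Insert 52: h=4, bucket 4 nonempty -> append to chain.
Insert 467: h=3, bucket 3 nonempty -> append to chain.
Insert 165: h=5, bucket 5 empty -> new chain.
Final buckets:
0: 104
1: .
2: .
3: 107 -> 283 -> 467
4: 252 -> 348 -> 204 -> 372 -> 52
5: 165
6: 726
7: 143

5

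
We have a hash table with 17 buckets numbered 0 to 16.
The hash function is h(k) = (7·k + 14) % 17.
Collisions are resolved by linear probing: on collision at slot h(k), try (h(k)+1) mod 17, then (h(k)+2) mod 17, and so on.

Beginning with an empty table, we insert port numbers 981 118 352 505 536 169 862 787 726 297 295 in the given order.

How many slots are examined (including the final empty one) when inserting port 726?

981: h=13 => slot 13
118: h=7 => slot 7
352: h=13, probe 13,14 => slot 14
505: h=13, probe 13,14,15 => slot 15
536: h=9 => slot 9
169: h=7, probe 7,8 => slot 8
862: h=13, probe 13,14,15,16 => slot 16
787: h=15, probe 15,16,0 => slot 0
726: h=13, probe 13,14,15,16,0,1 => slot 1
297: h=2 => slot 2
295: h=5 => slot 5
Table: [787, 726, 297, -, -, 295, -, 118, 169, 536, -, -, -, 981, 352, 505, 862]

6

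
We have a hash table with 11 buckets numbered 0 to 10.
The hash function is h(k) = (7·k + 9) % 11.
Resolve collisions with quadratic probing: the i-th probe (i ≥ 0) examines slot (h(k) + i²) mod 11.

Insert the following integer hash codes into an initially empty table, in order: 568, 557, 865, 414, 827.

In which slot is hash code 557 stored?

4

568 hashes to 3; slot 3 is free → place at 3.
557 hashes to 3; 3 taken → place at 4.
865 hashes to 3; 3,4 taken → place at 7.
414 hashes to 3; 3,4,7 taken → place at 1.
827 hashes to 1; 1 taken → place at 2.
Table: [., 414, 827, 568, 557, ., ., 865, ., ., .]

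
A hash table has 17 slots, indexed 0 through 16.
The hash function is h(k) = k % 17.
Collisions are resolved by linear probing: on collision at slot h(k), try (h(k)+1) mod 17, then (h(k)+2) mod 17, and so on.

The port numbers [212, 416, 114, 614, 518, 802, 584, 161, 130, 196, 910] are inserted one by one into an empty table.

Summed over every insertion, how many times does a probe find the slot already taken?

212: h=8 → slot 8
416: h=8, probe 8,9 → slot 9
114: h=12 → slot 12
614: h=2 → slot 2
518: h=8, probe 8,9,10 → slot 10
802: h=3 → slot 3
584: h=6 → slot 6
161: h=8, probe 8,9,10,11 → slot 11
130: h=11, probe 11,12,13 → slot 13
196: h=9, probe 9,10,11,12,13,14 → slot 14
910: h=9, probe 9,10,11,12,13,14,15 → slot 15
Table: [—, —, 614, 802, —, —, 584, —, 212, 416, 518, 161, 114, 130, 196, 910, —]

19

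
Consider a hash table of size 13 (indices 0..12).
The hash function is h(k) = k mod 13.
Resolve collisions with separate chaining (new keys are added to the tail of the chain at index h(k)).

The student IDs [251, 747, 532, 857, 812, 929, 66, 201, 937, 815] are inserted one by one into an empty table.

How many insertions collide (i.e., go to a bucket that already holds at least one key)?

Insert 251: h=4, bucket 4 empty -> new chain.
Insert 747: h=6, bucket 6 empty -> new chain.
Insert 532: h=12, bucket 12 empty -> new chain.
Insert 857: h=12, bucket 12 nonempty -> append to chain.
Insert 812: h=6, bucket 6 nonempty -> append to chain.
Insert 929: h=6, bucket 6 nonempty -> append to chain.
Insert 66: h=1, bucket 1 empty -> new chain.
Insert 201: h=6, bucket 6 nonempty -> append to chain.
Insert 937: h=1, bucket 1 nonempty -> append to chain.
Insert 815: h=9, bucket 9 empty -> new chain.
Final buckets:
0: .
1: 66 -> 937
2: .
3: .
4: 251
5: .
6: 747 -> 812 -> 929 -> 201
7: .
8: .
9: 815
10: .
11: .
12: 532 -> 857

5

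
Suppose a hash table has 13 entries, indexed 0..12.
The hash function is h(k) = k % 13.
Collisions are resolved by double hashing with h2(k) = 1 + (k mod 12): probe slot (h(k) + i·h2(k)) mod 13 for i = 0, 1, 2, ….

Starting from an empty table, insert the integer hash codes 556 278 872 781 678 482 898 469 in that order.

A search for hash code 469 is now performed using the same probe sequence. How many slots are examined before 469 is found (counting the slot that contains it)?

Insert 556: h=10, slot 10 empty → index 10.
Insert 278: h=5, slot 5 empty → index 5.
Insert 872: h=1, slot 1 empty → index 1.
Insert 781: h=1, h2=2, slot 1 occupied → index 3.
Insert 678: h=2, slot 2 empty → index 2.
Insert 482: h=1, h2=3, slot 1 occupied → index 4.
Insert 898: h=1, h2=11, slot 1 occupied → index 12.
Insert 469: h=1, h2=2, slots 1,3,5 occupied → index 7.
Table: [∅, 872, 678, 781, 482, 278, ∅, 469, ∅, ∅, 556, ∅, 898]
Lookup 469: h=1, h2=2, probe 1,3,5,7 → found at 7.

4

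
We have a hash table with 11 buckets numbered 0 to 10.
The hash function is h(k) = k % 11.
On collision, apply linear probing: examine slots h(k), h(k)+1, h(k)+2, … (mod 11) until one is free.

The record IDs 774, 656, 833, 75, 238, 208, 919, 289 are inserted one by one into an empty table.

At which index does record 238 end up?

774 hashes to 4; slot 4 is free -> place at 4.
656 hashes to 7; slot 7 is free -> place at 7.
833 hashes to 8; slot 8 is free -> place at 8.
75 hashes to 9; slot 9 is free -> place at 9.
238 hashes to 7; 7,8,9 taken -> place at 10.
208 hashes to 10; 10 taken -> place at 0.
919 hashes to 6; slot 6 is free -> place at 6.
289 hashes to 3; slot 3 is free -> place at 3.
Table: [208, -, -, 289, 774, -, 919, 656, 833, 75, 238]

10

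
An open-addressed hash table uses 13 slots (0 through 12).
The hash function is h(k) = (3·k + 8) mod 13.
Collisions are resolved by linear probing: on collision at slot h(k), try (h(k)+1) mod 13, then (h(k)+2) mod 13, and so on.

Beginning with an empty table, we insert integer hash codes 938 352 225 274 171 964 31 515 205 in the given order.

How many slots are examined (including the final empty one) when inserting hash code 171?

938 hashes to 1; slot 1 is free => place at 1.
352 hashes to 11; slot 11 is free => place at 11.
225 hashes to 7; slot 7 is free => place at 7.
274 hashes to 11; 11 taken => place at 12.
171 hashes to 1; 1 taken => place at 2.
964 hashes to 1; 1,2 taken => place at 3.
31 hashes to 10; slot 10 is free => place at 10.
515 hashes to 6; slot 6 is free => place at 6.
205 hashes to 12; 12 taken => place at 0.
Table: [205, 938, 171, 964, -, -, 515, 225, -, -, 31, 352, 274]

2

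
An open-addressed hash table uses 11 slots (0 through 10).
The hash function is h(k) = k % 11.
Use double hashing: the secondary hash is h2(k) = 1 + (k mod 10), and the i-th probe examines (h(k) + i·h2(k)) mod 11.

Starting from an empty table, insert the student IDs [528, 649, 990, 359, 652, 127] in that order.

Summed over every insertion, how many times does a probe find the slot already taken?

528 hashes to 0; slot 0 is free → place at 0.
649 hashes to 0, h2=10; 0 taken → place at 10.
990 hashes to 0, h2=1; 0 taken → place at 1.
359 hashes to 7; slot 7 is free → place at 7.
652 hashes to 3; slot 3 is free → place at 3.
127 hashes to 6; slot 6 is free → place at 6.
Table: [528, 990, —, 652, —, —, 127, 359, —, —, 649]

2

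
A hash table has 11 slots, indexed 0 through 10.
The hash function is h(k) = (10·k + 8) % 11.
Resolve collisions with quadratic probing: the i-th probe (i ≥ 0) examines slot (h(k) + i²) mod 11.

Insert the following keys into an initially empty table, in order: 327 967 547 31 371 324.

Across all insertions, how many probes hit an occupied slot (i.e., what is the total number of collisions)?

327: h=0 -> slot 0
967: h=9 -> slot 9
547: h=0, probe 0,1 -> slot 1
31: h=10 -> slot 10
371: h=0, probe 0,1,4 -> slot 4
324: h=3 -> slot 3
Table: [327, 547, ∅, 324, 371, ∅, ∅, ∅, ∅, 967, 31]

3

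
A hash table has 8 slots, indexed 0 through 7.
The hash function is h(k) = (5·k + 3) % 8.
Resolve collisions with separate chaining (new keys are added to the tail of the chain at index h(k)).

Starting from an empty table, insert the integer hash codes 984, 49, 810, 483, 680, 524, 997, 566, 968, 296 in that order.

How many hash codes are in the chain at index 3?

984 → bucket 3
49 → bucket 0
810 → bucket 5
483 → bucket 2
680 → bucket 3 (collision)
524 → bucket 7
997 → bucket 4
566 → bucket 1
968 → bucket 3 (collision)
296 → bucket 3 (collision)
Final buckets:
0: 49
1: 566
2: 483
3: 984 -> 680 -> 968 -> 296
4: 997
5: 810
6: -
7: 524

4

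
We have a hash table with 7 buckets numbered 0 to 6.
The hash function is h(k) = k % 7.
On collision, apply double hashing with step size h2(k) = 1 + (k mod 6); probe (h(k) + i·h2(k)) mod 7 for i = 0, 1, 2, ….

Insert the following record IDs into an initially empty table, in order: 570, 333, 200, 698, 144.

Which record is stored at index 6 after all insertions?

570: h=3 => slot 3
333: h=4 => slot 4
200: h=4, h2=3, probe 4,0 => slot 0
698: h=5 => slot 5
144: h=4, h2=1, probe 4,5,6 => slot 6
Table: [200, ., ., 570, 333, 698, 144]

144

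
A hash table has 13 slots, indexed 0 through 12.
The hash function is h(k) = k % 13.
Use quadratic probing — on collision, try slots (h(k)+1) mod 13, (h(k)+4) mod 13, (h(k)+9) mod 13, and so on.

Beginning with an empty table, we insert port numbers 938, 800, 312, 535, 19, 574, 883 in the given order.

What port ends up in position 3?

535

Insert 938: h=2, slot 2 empty -> index 2.
Insert 800: h=7, slot 7 empty -> index 7.
Insert 312: h=0, slot 0 empty -> index 0.
Insert 535: h=2, slot 2 occupied -> index 3.
Insert 19: h=6, slot 6 empty -> index 6.
Insert 574: h=2, slots 2,3,6 occupied -> index 11.
Insert 883: h=12, slot 12 empty -> index 12.
Table: [312, ∅, 938, 535, ∅, ∅, 19, 800, ∅, ∅, ∅, 574, 883]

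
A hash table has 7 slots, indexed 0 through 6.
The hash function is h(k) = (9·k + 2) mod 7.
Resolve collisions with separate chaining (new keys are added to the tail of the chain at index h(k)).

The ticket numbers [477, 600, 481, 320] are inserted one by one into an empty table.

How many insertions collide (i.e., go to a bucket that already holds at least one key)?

2

477 → bucket 4
600 → bucket 5
481 → bucket 5 (collision)
320 → bucket 5 (collision)
Final buckets:
0: .
1: .
2: .
3: .
4: 477
5: 600 -> 481 -> 320
6: .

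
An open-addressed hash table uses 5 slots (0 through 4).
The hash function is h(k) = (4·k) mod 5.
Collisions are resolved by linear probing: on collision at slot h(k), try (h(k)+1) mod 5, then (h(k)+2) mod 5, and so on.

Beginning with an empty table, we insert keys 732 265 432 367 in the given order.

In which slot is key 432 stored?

4

Insert 732: h=3, slot 3 empty => index 3.
Insert 265: h=0, slot 0 empty => index 0.
Insert 432: h=3, slot 3 occupied => index 4.
Insert 367: h=3, slots 3,4,0 occupied => index 1.
Table: [265, 367, ., 732, 432]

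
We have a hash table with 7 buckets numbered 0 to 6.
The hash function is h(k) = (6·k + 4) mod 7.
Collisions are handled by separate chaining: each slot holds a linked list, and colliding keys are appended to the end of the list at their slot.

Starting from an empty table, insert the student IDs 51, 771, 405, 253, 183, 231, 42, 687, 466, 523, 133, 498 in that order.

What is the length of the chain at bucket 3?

51 → bucket 2
771 → bucket 3
405 → bucket 5
253 → bucket 3 (collision)
183 → bucket 3 (collision)
231 → bucket 4
42 → bucket 4 (collision)
687 → bucket 3 (collision)
466 → bucket 0
523 → bucket 6
133 → bucket 4 (collision)
498 → bucket 3 (collision)
Final buckets:
0: 466
1: .
2: 51
3: 771 -> 253 -> 183 -> 687 -> 498
4: 231 -> 42 -> 133
5: 405
6: 523

5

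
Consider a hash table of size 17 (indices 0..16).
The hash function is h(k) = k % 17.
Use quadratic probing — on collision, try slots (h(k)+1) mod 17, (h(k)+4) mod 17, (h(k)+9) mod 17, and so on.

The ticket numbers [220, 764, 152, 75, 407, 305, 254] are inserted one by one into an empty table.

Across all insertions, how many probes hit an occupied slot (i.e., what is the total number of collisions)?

16

220 hashes to 16; slot 16 is free → place at 16.
764 hashes to 16; 16 taken → place at 0.
152 hashes to 16; 16,0 taken → place at 3.
75 hashes to 7; slot 7 is free → place at 7.
407 hashes to 16; 16,0,3 taken → place at 8.
305 hashes to 16; 16,0,3,8 taken → place at 15.
254 hashes to 16; 16,0,3,8,15,7 taken → place at 1.
Table: [764, 254, -, 152, -, -, -, 75, 407, -, -, -, -, -, -, 305, 220]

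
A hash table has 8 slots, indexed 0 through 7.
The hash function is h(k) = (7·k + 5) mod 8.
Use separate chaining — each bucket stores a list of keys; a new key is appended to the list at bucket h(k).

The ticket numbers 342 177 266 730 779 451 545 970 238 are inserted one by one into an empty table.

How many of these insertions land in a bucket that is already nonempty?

5

Insert 342: h=7, bucket 7 empty -> new chain.
Insert 177: h=4, bucket 4 empty -> new chain.
Insert 266: h=3, bucket 3 empty -> new chain.
Insert 730: h=3, bucket 3 nonempty -> append to chain.
Insert 779: h=2, bucket 2 empty -> new chain.
Insert 451: h=2, bucket 2 nonempty -> append to chain.
Insert 545: h=4, bucket 4 nonempty -> append to chain.
Insert 970: h=3, bucket 3 nonempty -> append to chain.
Insert 238: h=7, bucket 7 nonempty -> append to chain.
Final buckets:
0: _
1: _
2: 779 -> 451
3: 266 -> 730 -> 970
4: 177 -> 545
5: _
6: _
7: 342 -> 238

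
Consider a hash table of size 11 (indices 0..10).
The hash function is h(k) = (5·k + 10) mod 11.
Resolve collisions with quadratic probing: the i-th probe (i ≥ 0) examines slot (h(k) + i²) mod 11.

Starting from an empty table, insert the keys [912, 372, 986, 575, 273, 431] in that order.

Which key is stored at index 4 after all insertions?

273

Insert 912: h=5, slot 5 empty -> index 5.
Insert 372: h=0, slot 0 empty -> index 0.
Insert 986: h=1, slot 1 empty -> index 1.
Insert 575: h=3, slot 3 empty -> index 3.
Insert 273: h=0, slots 0,1 occupied -> index 4.
Insert 431: h=9, slot 9 empty -> index 9.
Table: [372, 986, ., 575, 273, 912, ., ., ., 431, .]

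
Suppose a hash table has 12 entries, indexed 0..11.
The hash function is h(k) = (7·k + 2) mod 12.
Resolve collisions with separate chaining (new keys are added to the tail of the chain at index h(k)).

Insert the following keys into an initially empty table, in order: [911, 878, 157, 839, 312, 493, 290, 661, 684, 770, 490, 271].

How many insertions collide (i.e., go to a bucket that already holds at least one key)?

Insert 911: h=7, bucket 7 empty → new chain.
Insert 878: h=4, bucket 4 empty → new chain.
Insert 157: h=9, bucket 9 empty → new chain.
Insert 839: h=7, bucket 7 nonempty → append to chain.
Insert 312: h=2, bucket 2 empty → new chain.
Insert 493: h=9, bucket 9 nonempty → append to chain.
Insert 290: h=4, bucket 4 nonempty → append to chain.
Insert 661: h=9, bucket 9 nonempty → append to chain.
Insert 684: h=2, bucket 2 nonempty → append to chain.
Insert 770: h=4, bucket 4 nonempty → append to chain.
Insert 490: h=0, bucket 0 empty → new chain.
Insert 271: h=3, bucket 3 empty → new chain.
Final buckets:
0: 490
1: .
2: 312 -> 684
3: 271
4: 878 -> 290 -> 770
5: .
6: .
7: 911 -> 839
8: .
9: 157 -> 493 -> 661
10: .
11: .

6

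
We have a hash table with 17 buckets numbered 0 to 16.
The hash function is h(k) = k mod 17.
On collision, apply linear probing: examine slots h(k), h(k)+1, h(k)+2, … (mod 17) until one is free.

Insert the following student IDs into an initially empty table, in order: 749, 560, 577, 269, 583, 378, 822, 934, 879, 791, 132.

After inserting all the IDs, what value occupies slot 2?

934

749: h=1 => slot 1
560: h=16 => slot 16
577: h=16, probe 16,0 => slot 0
269: h=14 => slot 14
583: h=5 => slot 5
378: h=4 => slot 4
822: h=6 => slot 6
934: h=16, probe 16,0,1,2 => slot 2
879: h=12 => slot 12
791: h=9 => slot 9
132: h=13 => slot 13
Table: [577, 749, 934, ∅, 378, 583, 822, ∅, ∅, 791, ∅, ∅, 879, 132, 269, ∅, 560]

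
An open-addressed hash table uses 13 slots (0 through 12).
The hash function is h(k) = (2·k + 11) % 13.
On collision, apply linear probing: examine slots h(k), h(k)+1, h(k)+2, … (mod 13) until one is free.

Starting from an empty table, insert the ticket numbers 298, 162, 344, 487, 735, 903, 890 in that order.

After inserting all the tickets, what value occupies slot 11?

344

298: h=9 → slot 9
162: h=10 → slot 10
344: h=10, probe 10,11 → slot 11
487: h=10, probe 10,11,12 → slot 12
735: h=12, probe 12,0 → slot 0
903: h=10, probe 10,11,12,0,1 → slot 1
890: h=10, probe 10,11,12,0,1,2 → slot 2
Table: [735, 903, 890, —, —, —, —, —, —, 298, 162, 344, 487]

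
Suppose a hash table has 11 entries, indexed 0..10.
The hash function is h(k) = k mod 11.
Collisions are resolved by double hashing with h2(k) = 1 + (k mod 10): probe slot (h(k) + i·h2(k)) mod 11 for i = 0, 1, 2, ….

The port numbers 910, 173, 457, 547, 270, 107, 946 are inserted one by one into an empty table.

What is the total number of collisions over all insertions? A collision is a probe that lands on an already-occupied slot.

5

Insert 910: h=8, slot 8 empty → index 8.
Insert 173: h=8, h2=4, slot 8 occupied → index 1.
Insert 457: h=6, slot 6 empty → index 6.
Insert 547: h=8, h2=8, slot 8 occupied → index 5.
Insert 270: h=6, h2=1, slot 6 occupied → index 7.
Insert 107: h=8, h2=8, slots 8,5 occupied → index 2.
Insert 946: h=0, slot 0 empty → index 0.
Table: [946, 173, 107, —, —, 547, 457, 270, 910, —, —]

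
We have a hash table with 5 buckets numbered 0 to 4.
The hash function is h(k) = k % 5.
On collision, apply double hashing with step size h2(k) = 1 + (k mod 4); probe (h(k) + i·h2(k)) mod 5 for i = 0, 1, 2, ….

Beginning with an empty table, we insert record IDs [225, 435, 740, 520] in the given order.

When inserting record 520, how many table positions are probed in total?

3

Insert 225: h=0, slot 0 empty -> index 0.
Insert 435: h=0, h2=4, slot 0 occupied -> index 4.
Insert 740: h=0, h2=1, slot 0 occupied -> index 1.
Insert 520: h=0, h2=1, slots 0,1 occupied -> index 2.
Table: [225, 740, 520, _, 435]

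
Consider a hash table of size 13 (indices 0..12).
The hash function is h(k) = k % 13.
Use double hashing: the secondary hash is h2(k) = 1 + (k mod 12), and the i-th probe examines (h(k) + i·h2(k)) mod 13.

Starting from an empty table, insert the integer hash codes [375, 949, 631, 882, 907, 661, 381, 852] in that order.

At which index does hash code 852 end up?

375: h=11 → slot 11
949: h=0 → slot 0
631: h=7 → slot 7
882: h=11, h2=7, probe 11,5 → slot 5
907: h=10 → slot 10
661: h=11, h2=2, probe 11,0,2 → slot 2
381: h=4 → slot 4
852: h=7, h2=1, probe 7,8 → slot 8
Table: [949, -, 661, -, 381, 882, -, 631, 852, -, 907, 375, -]

8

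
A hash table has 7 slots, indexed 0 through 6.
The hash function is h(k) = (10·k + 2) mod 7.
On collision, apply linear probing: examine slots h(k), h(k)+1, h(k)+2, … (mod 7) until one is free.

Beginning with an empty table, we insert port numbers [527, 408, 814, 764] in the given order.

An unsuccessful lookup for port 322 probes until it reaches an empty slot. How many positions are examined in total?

3

527 hashes to 1; slot 1 is free => place at 1.
408 hashes to 1; 1 taken => place at 2.
814 hashes to 1; 1,2 taken => place at 3.
764 hashes to 5; slot 5 is free => place at 5.
Table: [_, 527, 408, 814, _, 764, _]
Lookup 322: h=2, probe 2,3,4 → slot 4 empty, not found.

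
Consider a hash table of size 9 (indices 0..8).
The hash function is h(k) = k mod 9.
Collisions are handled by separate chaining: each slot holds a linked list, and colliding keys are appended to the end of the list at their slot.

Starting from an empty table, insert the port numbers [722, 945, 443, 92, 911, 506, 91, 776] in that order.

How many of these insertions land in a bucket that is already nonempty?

Insert 722: h=2, bucket 2 empty → new chain.
Insert 945: h=0, bucket 0 empty → new chain.
Insert 443: h=2, bucket 2 nonempty → append to chain.
Insert 92: h=2, bucket 2 nonempty → append to chain.
Insert 911: h=2, bucket 2 nonempty → append to chain.
Insert 506: h=2, bucket 2 nonempty → append to chain.
Insert 91: h=1, bucket 1 empty → new chain.
Insert 776: h=2, bucket 2 nonempty → append to chain.
Final buckets:
0: 945
1: 91
2: 722 -> 443 -> 92 -> 911 -> 506 -> 776
3: .
4: .
5: .
6: .
7: .
8: .

5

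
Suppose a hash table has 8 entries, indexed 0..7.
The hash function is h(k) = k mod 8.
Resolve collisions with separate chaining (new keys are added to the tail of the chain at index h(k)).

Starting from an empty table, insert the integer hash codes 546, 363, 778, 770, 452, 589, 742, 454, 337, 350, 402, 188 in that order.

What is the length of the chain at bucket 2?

4

546 → bucket 2
363 → bucket 3
778 → bucket 2 (collision)
770 → bucket 2 (collision)
452 → bucket 4
589 → bucket 5
742 → bucket 6
454 → bucket 6 (collision)
337 → bucket 1
350 → bucket 6 (collision)
402 → bucket 2 (collision)
188 → bucket 4 (collision)
Final buckets:
0: —
1: 337
2: 546 -> 778 -> 770 -> 402
3: 363
4: 452 -> 188
5: 589
6: 742 -> 454 -> 350
7: —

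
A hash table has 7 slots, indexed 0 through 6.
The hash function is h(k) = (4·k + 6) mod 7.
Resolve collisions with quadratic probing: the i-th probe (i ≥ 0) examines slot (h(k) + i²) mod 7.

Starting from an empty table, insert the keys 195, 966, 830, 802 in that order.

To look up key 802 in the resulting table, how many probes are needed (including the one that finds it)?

3

195 hashes to 2; slot 2 is free → place at 2.
966 hashes to 6; slot 6 is free → place at 6.
830 hashes to 1; slot 1 is free → place at 1.
802 hashes to 1; 1,2 taken → place at 5.
Table: [_, 830, 195, _, _, 802, 966]
Lookup 802: h=1, probe 1,2,5 → found at 5.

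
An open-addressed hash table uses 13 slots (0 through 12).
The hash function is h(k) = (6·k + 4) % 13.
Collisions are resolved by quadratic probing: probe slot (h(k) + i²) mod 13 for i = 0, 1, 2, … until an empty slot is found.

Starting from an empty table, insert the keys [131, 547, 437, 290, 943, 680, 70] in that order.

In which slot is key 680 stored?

3

Insert 131: h=10, slot 10 empty → index 10.
Insert 547: h=10, slot 10 occupied → index 11.
Insert 437: h=0, slot 0 empty → index 0.
Insert 290: h=2, slot 2 empty → index 2.
Insert 943: h=7, slot 7 empty → index 7.
Insert 680: h=2, slot 2 occupied → index 3.
Insert 70: h=8, slot 8 empty → index 8.
Table: [437, —, 290, 680, —, —, —, 943, 70, —, 131, 547, —]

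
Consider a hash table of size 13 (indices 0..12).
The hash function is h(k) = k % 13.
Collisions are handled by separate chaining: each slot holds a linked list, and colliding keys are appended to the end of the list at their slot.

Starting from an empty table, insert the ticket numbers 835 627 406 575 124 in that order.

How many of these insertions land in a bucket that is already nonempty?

835 → bucket 3
627 → bucket 3 (collision)
406 → bucket 3 (collision)
575 → bucket 3 (collision)
124 → bucket 7
Final buckets:
0: ∅
1: ∅
2: ∅
3: 835 -> 627 -> 406 -> 575
4: ∅
5: ∅
6: ∅
7: 124
8: ∅
9: ∅
10: ∅
11: ∅
12: ∅

3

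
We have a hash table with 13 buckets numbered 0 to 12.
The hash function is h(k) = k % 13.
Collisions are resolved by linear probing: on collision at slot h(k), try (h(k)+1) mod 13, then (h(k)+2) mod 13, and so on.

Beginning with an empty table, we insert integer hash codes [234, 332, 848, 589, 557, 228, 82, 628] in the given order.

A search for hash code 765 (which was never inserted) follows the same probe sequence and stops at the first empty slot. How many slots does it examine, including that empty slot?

2

234 hashes to 0; slot 0 is free → place at 0.
332 hashes to 7; slot 7 is free → place at 7.
848 hashes to 3; slot 3 is free → place at 3.
589 hashes to 4; slot 4 is free → place at 4.
557 hashes to 11; slot 11 is free → place at 11.
228 hashes to 7; 7 taken → place at 8.
82 hashes to 4; 4 taken → place at 5.
628 hashes to 4; 4,5 taken → place at 6.
Table: [234, ., ., 848, 589, 82, 628, 332, 228, ., ., 557, .]
Lookup 765: h=11, probe 11,12 → slot 12 empty, not found.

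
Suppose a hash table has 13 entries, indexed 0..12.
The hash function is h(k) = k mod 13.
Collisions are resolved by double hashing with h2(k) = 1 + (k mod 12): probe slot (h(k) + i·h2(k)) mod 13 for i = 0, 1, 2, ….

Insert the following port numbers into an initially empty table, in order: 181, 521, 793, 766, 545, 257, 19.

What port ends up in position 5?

181: h=12 -> slot 12
521: h=1 -> slot 1
793: h=0 -> slot 0
766: h=12, h2=11, probe 12,10 -> slot 10
545: h=12, h2=6, probe 12,5 -> slot 5
257: h=10, h2=6, probe 10,3 -> slot 3
19: h=6 -> slot 6
Table: [793, 521, _, 257, _, 545, 19, _, _, _, 766, _, 181]

545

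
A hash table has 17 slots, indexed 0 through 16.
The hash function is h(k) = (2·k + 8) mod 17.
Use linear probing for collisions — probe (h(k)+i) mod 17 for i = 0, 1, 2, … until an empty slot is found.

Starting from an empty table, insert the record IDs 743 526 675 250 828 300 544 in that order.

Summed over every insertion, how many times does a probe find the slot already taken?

743 hashes to 15; slot 15 is free => place at 15.
526 hashes to 6; slot 6 is free => place at 6.
675 hashes to 15; 15 taken => place at 16.
250 hashes to 15; 15,16 taken => place at 0.
828 hashes to 15; 15,16,0 taken => place at 1.
300 hashes to 13; slot 13 is free => place at 13.
544 hashes to 8; slot 8 is free => place at 8.
Table: [250, 828, ., ., ., ., 526, ., 544, ., ., ., ., 300, ., 743, 675]

6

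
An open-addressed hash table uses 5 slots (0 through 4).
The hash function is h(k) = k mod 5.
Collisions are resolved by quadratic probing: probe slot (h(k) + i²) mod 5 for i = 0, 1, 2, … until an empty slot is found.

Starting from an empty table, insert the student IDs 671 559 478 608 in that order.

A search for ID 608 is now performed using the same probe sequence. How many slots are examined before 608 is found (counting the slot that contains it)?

3

671 hashes to 1; slot 1 is free → place at 1.
559 hashes to 4; slot 4 is free → place at 4.
478 hashes to 3; slot 3 is free → place at 3.
608 hashes to 3; 3,4 taken → place at 2.
Table: [—, 671, 608, 478, 559]
Lookup 608: h=3, probe 3,4,2 → found at 2.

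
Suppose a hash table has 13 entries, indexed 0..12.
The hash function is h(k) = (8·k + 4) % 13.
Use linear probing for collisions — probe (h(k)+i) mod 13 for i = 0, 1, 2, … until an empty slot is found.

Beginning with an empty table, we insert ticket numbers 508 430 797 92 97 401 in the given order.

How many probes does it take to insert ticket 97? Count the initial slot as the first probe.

3

Insert 508: h=12, slot 12 empty → index 12.
Insert 430: h=12, slot 12 occupied → index 0.
Insert 797: h=10, slot 10 empty → index 10.
Insert 92: h=12, slots 12,0 occupied → index 1.
Insert 97: h=0, slots 0,1 occupied → index 2.
Insert 401: h=1, slots 1,2 occupied → index 3.
Table: [430, 92, 97, 401, -, -, -, -, -, -, 797, -, 508]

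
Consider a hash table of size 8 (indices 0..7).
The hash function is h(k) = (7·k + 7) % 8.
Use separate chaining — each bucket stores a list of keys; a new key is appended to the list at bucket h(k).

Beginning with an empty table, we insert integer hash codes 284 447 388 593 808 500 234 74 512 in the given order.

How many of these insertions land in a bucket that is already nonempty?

Insert 284: h=3, bucket 3 empty → new chain.
Insert 447: h=0, bucket 0 empty → new chain.
Insert 388: h=3, bucket 3 nonempty → append to chain.
Insert 593: h=6, bucket 6 empty → new chain.
Insert 808: h=7, bucket 7 empty → new chain.
Insert 500: h=3, bucket 3 nonempty → append to chain.
Insert 234: h=5, bucket 5 empty → new chain.
Insert 74: h=5, bucket 5 nonempty → append to chain.
Insert 512: h=7, bucket 7 nonempty → append to chain.
Final buckets:
0: 447
1: ∅
2: ∅
3: 284 -> 388 -> 500
4: ∅
5: 234 -> 74
6: 593
7: 808 -> 512

4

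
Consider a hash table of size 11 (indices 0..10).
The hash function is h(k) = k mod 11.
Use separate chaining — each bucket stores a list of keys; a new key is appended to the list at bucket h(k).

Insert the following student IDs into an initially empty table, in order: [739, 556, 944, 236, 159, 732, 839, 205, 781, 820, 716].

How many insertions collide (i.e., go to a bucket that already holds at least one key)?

3

739 → bucket 2
556 → bucket 6
944 → bucket 9
236 → bucket 5
159 → bucket 5 (collision)
732 → bucket 6 (collision)
839 → bucket 3
205 → bucket 7
781 → bucket 0
820 → bucket 6 (collision)
716 → bucket 1
Final buckets:
0: 781
1: 716
2: 739
3: 839
4: .
5: 236 -> 159
6: 556 -> 732 -> 820
7: 205
8: .
9: 944
10: .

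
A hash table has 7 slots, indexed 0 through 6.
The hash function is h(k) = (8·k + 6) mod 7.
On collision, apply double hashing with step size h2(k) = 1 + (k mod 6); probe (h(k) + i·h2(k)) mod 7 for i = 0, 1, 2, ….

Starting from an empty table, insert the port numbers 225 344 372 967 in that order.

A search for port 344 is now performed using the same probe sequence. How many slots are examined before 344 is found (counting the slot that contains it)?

Insert 225: h=0, slot 0 empty => index 0.
Insert 344: h=0, h2=3, slot 0 occupied => index 3.
Insert 372: h=0, h2=1, slot 0 occupied => index 1.
Insert 967: h=0, h2=2, slot 0 occupied => index 2.
Table: [225, 372, 967, 344, ∅, ∅, ∅]
Lookup 344: h=0, h2=3, probe 0,3 → found at 3.

2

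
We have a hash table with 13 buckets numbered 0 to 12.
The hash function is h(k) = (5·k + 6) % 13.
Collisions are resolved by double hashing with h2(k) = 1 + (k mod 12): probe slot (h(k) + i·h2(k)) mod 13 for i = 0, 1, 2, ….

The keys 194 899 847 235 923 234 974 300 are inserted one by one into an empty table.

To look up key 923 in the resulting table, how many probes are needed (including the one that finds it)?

194: h=1 → slot 1
899: h=3 → slot 3
847: h=3, h2=8, probe 3,11 → slot 11
235: h=11, h2=8, probe 11,6 → slot 6
923: h=6, h2=12, probe 6,5 → slot 5
234: h=6, h2=7, probe 6,0 → slot 0
974: h=1, h2=3, probe 1,4 → slot 4
300: h=11, h2=1, probe 11,12 → slot 12
Table: [234, 194, -, 899, 974, 923, 235, -, -, -, -, 847, 300]
Lookup 923: h=6, h2=12, probe 6,5 → found at 5.

2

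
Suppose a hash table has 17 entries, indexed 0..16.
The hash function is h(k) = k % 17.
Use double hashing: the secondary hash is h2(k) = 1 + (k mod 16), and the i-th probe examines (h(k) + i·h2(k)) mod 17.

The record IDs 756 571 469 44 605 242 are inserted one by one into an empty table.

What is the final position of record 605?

7

Insert 756: h=8, slot 8 empty → index 8.
Insert 571: h=10, slot 10 empty → index 10.
Insert 469: h=10, h2=6, slot 10 occupied → index 16.
Insert 44: h=10, h2=13, slot 10 occupied → index 6.
Insert 605: h=10, h2=14, slot 10 occupied → index 7.
Insert 242: h=4, slot 4 empty → index 4.
Table: [., ., ., ., 242, ., 44, 605, 756, ., 571, ., ., ., ., ., 469]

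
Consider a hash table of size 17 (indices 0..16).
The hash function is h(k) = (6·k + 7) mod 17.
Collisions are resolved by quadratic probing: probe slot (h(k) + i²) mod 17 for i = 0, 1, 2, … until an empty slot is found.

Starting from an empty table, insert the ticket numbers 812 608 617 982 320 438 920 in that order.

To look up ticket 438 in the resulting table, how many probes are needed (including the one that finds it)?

4

812: h=0 → slot 0
608: h=0, probe 0,1 → slot 1
617: h=3 → slot 3
982: h=0, probe 0,1,4 → slot 4
320: h=6 → slot 6
438: h=0, probe 0,1,4,9 → slot 9
920: h=2 → slot 2
Table: [812, 608, 920, 617, 982, ., 320, ., ., 438, ., ., ., ., ., ., .]
Lookup 438: h=0, probe 0,1,4,9 → found at 9.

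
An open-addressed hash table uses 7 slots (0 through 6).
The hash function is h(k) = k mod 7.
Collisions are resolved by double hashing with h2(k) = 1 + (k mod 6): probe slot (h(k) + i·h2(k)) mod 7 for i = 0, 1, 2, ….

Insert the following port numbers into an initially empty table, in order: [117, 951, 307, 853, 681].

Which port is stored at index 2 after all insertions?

681

Insert 117: h=5, slot 5 empty => index 5.
Insert 951: h=6, slot 6 empty => index 6.
Insert 307: h=6, h2=2, slot 6 occupied => index 1.
Insert 853: h=6, h2=2, slots 6,1 occupied => index 3.
Insert 681: h=2, slot 2 empty => index 2.
Table: [∅, 307, 681, 853, ∅, 117, 951]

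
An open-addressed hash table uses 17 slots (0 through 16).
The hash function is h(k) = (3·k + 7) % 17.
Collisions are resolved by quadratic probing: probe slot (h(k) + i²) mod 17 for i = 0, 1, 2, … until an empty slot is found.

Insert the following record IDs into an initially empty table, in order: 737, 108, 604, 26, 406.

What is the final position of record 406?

2

737 hashes to 8; slot 8 is free => place at 8.
108 hashes to 8; 8 taken => place at 9.
604 hashes to 0; slot 0 is free => place at 0.
26 hashes to 0; 0 taken => place at 1.
406 hashes to 1; 1 taken => place at 2.
Table: [604, 26, 406, ∅, ∅, ∅, ∅, ∅, 737, 108, ∅, ∅, ∅, ∅, ∅, ∅, ∅]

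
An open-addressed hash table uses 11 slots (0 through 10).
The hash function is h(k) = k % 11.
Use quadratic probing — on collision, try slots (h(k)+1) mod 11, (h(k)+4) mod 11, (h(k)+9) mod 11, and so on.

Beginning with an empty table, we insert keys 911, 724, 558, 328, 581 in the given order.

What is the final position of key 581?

7

911 hashes to 9; slot 9 is free → place at 9.
724 hashes to 9; 9 taken → place at 10.
558 hashes to 8; slot 8 is free → place at 8.
328 hashes to 9; 9,10 taken → place at 2.
581 hashes to 9; 9,10,2 taken → place at 7.
Table: [_, _, 328, _, _, _, _, 581, 558, 911, 724]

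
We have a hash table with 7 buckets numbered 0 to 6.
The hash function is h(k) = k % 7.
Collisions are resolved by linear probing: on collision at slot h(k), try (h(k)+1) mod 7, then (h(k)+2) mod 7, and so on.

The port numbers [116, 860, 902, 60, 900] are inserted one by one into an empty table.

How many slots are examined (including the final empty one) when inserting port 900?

5

Insert 116: h=4, slot 4 empty → index 4.
Insert 860: h=6, slot 6 empty → index 6.
Insert 902: h=6, slot 6 occupied → index 0.
Insert 60: h=4, slot 4 occupied → index 5.
Insert 900: h=4, slots 4,5,6,0 occupied → index 1.
Table: [902, 900, ., ., 116, 60, 860]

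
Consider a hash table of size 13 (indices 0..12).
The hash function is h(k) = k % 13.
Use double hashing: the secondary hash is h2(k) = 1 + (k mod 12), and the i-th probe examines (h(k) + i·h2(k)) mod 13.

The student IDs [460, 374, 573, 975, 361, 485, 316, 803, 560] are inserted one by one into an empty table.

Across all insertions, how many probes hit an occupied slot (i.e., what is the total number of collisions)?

460: h=5 => slot 5
374: h=10 => slot 10
573: h=1 => slot 1
975: h=0 => slot 0
361: h=10, h2=2, probe 10,12 => slot 12
485: h=4 => slot 4
316: h=4, h2=5, probe 4,9 => slot 9
803: h=10, h2=12, probe 10,9,8 => slot 8
560: h=1, h2=9, probe 1,10,6 => slot 6
Table: [975, 573, _, _, 485, 460, 560, _, 803, 316, 374, _, 361]

6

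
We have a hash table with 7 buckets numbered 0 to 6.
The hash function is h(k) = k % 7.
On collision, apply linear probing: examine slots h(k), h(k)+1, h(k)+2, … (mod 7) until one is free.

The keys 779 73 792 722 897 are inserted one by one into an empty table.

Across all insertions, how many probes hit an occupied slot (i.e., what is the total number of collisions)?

7

Insert 779: h=2, slot 2 empty -> index 2.
Insert 73: h=3, slot 3 empty -> index 3.
Insert 792: h=1, slot 1 empty -> index 1.
Insert 722: h=1, slots 1,2,3 occupied -> index 4.
Insert 897: h=1, slots 1,2,3,4 occupied -> index 5.
Table: [—, 792, 779, 73, 722, 897, —]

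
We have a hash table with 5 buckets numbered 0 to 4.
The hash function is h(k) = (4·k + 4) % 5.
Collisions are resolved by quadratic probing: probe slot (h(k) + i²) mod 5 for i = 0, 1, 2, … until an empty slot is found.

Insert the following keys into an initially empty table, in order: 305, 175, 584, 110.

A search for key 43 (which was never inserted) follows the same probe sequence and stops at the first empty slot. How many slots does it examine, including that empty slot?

2

305: h=4 → slot 4
175: h=4, probe 4,0 → slot 0
584: h=0, probe 0,1 → slot 1
110: h=4, probe 4,0,3 → slot 3
Table: [175, 584, —, 110, 305]
Lookup 43: h=1, probe 1,2 → slot 2 empty, not found.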